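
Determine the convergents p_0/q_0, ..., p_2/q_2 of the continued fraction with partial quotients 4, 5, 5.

Using the convergent recurrence p_i = a_i*p_{i-1} + p_{i-2}, q_i = a_i*q_{i-1} + q_{i-2} with p_{-2}=0, p_{-1}=1, q_{-2}=1, q_{-1}=0:
  i=0: a_0=4, p_0 = 4*1 + 0 = 4, q_0 = 4*0 + 1 = 1.
  i=1: a_1=5, p_1 = 5*4 + 1 = 21, q_1 = 5*1 + 0 = 5.
  i=2: a_2=5, p_2 = 5*21 + 4 = 109, q_2 = 5*5 + 1 = 26.

4/1, 21/5, 109/26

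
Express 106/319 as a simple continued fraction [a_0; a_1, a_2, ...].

[0; 3, 106]

Run the Euclidean algorithm on 106 and 319; the successive quotients are the partial quotients a_0, a_1, ... (each step inverts the fractional part left over by the previous one):
  106 = 0*319 + 106, so a_0 = 0.
  319 = 3*106 + 1, so a_1 = 3.
  106 = 106*1 + 0, so a_2 = 106.
The remainder reaches 0 after 3 divisions, so the expansion has 3 partial quotients, read off in order.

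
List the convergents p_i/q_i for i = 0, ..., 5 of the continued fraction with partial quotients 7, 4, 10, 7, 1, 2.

7/1, 29/4, 297/41, 2108/291, 2405/332, 6918/955

Using the convergent recurrence p_i = a_i*p_{i-1} + p_{i-2}, q_i = a_i*q_{i-1} + q_{i-2} with p_{-2}=0, p_{-1}=1, q_{-2}=1, q_{-1}=0:
  i=0: a_0=7, p_0 = 7*1 + 0 = 7, q_0 = 7*0 + 1 = 1.
  i=1: a_1=4, p_1 = 4*7 + 1 = 29, q_1 = 4*1 + 0 = 4.
  i=2: a_2=10, p_2 = 10*29 + 7 = 297, q_2 = 10*4 + 1 = 41.
  i=3: a_3=7, p_3 = 7*297 + 29 = 2108, q_3 = 7*41 + 4 = 291.
  i=4: a_4=1, p_4 = 1*2108 + 297 = 2405, q_4 = 1*291 + 41 = 332.
  i=5: a_5=2, p_5 = 2*2405 + 2108 = 6918, q_5 = 2*332 + 291 = 955.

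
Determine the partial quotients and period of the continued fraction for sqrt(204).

Write x_i = (sqrt(204) + m_i)/d_i with (m_0, d_0) = (0, 1). a_0 = floor(sqrt(204)) = 14, since 14^2 = 196 <= 204 < 225 = 15^2.
Iterate m_{i+1} = d_i*a_i - m_i, d_{i+1} = (204 - m_{i+1}^2)/d_i, a_{i+1} = floor((a_0 + m_{i+1})/d_{i+1}):
  m_1 = 1*14 - 0 = 14, d_1 = (204 - 14^2)/1 = 8/1 = 8, a_1 = floor((14 + 14)/8) = 3.
  m_2 = 8*3 - 14 = 10, d_2 = (204 - 10^2)/8 = 104/8 = 13, a_2 = floor((14 + 10)/13) = 1.
  m_3 = 13*1 - 10 = 3, d_3 = (204 - 3^2)/13 = 195/13 = 15, a_3 = floor((14 + 3)/15) = 1.
  m_4 = 15*1 - 3 = 12, d_4 = (204 - 12^2)/15 = 60/15 = 4, a_4 = floor((14 + 12)/4) = 6.
  m_5 = 4*6 - 12 = 12, d_5 = (204 - 12^2)/4 = 60/4 = 15, a_5 = floor((14 + 12)/15) = 1.
  m_6 = 15*1 - 12 = 3, d_6 = (204 - 3^2)/15 = 195/15 = 13, a_6 = floor((14 + 3)/13) = 1.
  m_7 = 13*1 - 3 = 10, d_7 = (204 - 10^2)/13 = 104/13 = 8, a_7 = floor((14 + 10)/8) = 3.
  m_8 = 8*3 - 10 = 14, d_8 = (204 - 14^2)/8 = 8/8 = 1, a_8 = floor((14 + 14)/1) = 28.
  m_9 = 1*28 - 14 = 14, d_9 = (204 - 14^2)/1 = 8/1 = 8: (m_9, d_9) = (m_1, d_1) = (14, 8), so from here the quotients repeat a_1, ..., a_8; the period length is 8.
Hence the expansion of sqrt(204) is a_0 = 14 followed by the repeating block 3, 1, 1, 6, 1, 1, 3, 28 (period 8).

[14; (3, 1, 1, 6, 1, 1, 3, 28)]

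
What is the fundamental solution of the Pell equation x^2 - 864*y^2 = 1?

First expand sqrt(864) as a continued fraction. With x_i = (sqrt(864) + m_i)/d_i and (m_0, d_0) = (0, 1): a_0 = floor(sqrt(864)) = 29, since 29^2 = 841 <= 864 < 900 = 30^2.
Iterate m_{i+1} = d_i*a_i - m_i, d_{i+1} = (864 - m_{i+1}^2)/d_i, a_{i+1} = floor((a_0 + m_{i+1})/d_{i+1}):
  m_1 = 1*29 - 0 = 29, d_1 = (864 - 29^2)/1 = 23/1 = 23, a_1 = floor((29 + 29)/23) = 2.
  m_2 = 23*2 - 29 = 17, d_2 = (864 - 17^2)/23 = 575/23 = 25, a_2 = floor((29 + 17)/25) = 1.
  m_3 = 25*1 - 17 = 8, d_3 = (864 - 8^2)/25 = 800/25 = 32, a_3 = floor((29 + 8)/32) = 1.
  m_4 = 32*1 - 8 = 24, d_4 = (864 - 24^2)/32 = 288/32 = 9, a_4 = floor((29 + 24)/9) = 5.
  m_5 = 9*5 - 24 = 21, d_5 = (864 - 21^2)/9 = 423/9 = 47, a_5 = floor((29 + 21)/47) = 1.
  m_6 = 47*1 - 21 = 26, d_6 = (864 - 26^2)/47 = 188/47 = 4, a_6 = floor((29 + 26)/4) = 13.
  m_7 = 4*13 - 26 = 26, d_7 = (864 - 26^2)/4 = 188/4 = 47, a_7 = floor((29 + 26)/47) = 1.
  m_8 = 47*1 - 26 = 21, d_8 = (864 - 21^2)/47 = 423/47 = 9, a_8 = floor((29 + 21)/9) = 5.
  m_9 = 9*5 - 21 = 24, d_9 = (864 - 24^2)/9 = 288/9 = 32, a_9 = floor((29 + 24)/32) = 1.
  m_10 = 32*1 - 24 = 8, d_10 = (864 - 8^2)/32 = 800/32 = 25, a_10 = floor((29 + 8)/25) = 1.
  m_11 = 25*1 - 8 = 17, d_11 = (864 - 17^2)/25 = 575/25 = 23, a_11 = floor((29 + 17)/23) = 2.
  m_12 = 23*2 - 17 = 29, d_12 = (864 - 29^2)/23 = 23/23 = 1, a_12 = floor((29 + 29)/1) = 58.
  m_13 = 1*58 - 29 = 29, d_13 = (864 - 29^2)/1 = 23/1 = 23: (m_13, d_13) = (m_1, d_1) = (29, 23), so from here the quotients repeat a_1, ..., a_12; the period length is 12.
So sqrt(864) = [29; (2, 1, 1, 5, 1, 13, 1, 5, 1, 1, 2, 58)] with period length k = 12.
k is even, so the fundamental solution of x^2 - 864y^2 = 1 is (p_{k-1}, q_{k-1}) = (p_11, q_11); compute convergents through index 11.
Convergents (p_i = a_i*p_{i-1} + p_{i-2}, q_i = a_i*q_{i-1} + q_{i-2} with p_{-2}=0, p_{-1}=1, q_{-2}=1, q_{-1}=0):
  i=0: a_0=29, p_0 = 29*1 + 0 = 29, q_0 = 29*0 + 1 = 1.
  i=1: a_1=2, p_1 = 2*29 + 1 = 59, q_1 = 2*1 + 0 = 2.
  i=2: a_2=1, p_2 = 1*59 + 29 = 88, q_2 = 1*2 + 1 = 3.
  i=3: a_3=1, p_3 = 1*88 + 59 = 147, q_3 = 1*3 + 2 = 5.
  i=4: a_4=5, p_4 = 5*147 + 88 = 823, q_4 = 5*5 + 3 = 28.
  i=5: a_5=1, p_5 = 1*823 + 147 = 970, q_5 = 1*28 + 5 = 33.
  i=6: a_6=13, p_6 = 13*970 + 823 = 13433, q_6 = 13*33 + 28 = 457.
  i=7: a_7=1, p_7 = 1*13433 + 970 = 14403, q_7 = 1*457 + 33 = 490.
  i=8: a_8=5, p_8 = 5*14403 + 13433 = 85448, q_8 = 5*490 + 457 = 2907.
  i=9: a_9=1, p_9 = 1*85448 + 14403 = 99851, q_9 = 1*2907 + 490 = 3397.
  i=10: a_10=1, p_10 = 1*99851 + 85448 = 185299, q_10 = 1*3397 + 2907 = 6304.
  i=11: a_11=2, p_11 = 2*185299 + 99851 = 470449, q_11 = 2*6304 + 3397 = 16005.
Check: 470449^2 - 864*16005^2 = 221322261601 - 221322261600 = 1, so (x, y) = (470449, 16005) solves the equation, and by the theorem it is the least positive solution.

(x, y) = (470449, 16005)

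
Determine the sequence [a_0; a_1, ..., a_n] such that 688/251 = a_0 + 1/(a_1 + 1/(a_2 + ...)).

Run the Euclidean algorithm on 688 and 251; the successive quotients are the partial quotients a_0, a_1, ... (each step inverts the fractional part left over by the previous one):
  688 = 2*251 + 186, so a_0 = 2.
  251 = 1*186 + 65, so a_1 = 1.
  186 = 2*65 + 56, so a_2 = 2.
  65 = 1*56 + 9, so a_3 = 1.
  56 = 6*9 + 2, so a_4 = 6.
  9 = 4*2 + 1, so a_5 = 4.
  2 = 2*1 + 0, so a_6 = 2.
The remainder reaches 0 after 7 divisions, so the expansion has 7 partial quotients, read off in order.

[2; 1, 2, 1, 6, 4, 2]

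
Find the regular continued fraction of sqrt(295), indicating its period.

Write x_i = (sqrt(295) + m_i)/d_i with (m_0, d_0) = (0, 1). a_0 = floor(sqrt(295)) = 17, since 17^2 = 289 <= 295 < 324 = 18^2.
Iterate m_{i+1} = d_i*a_i - m_i, d_{i+1} = (295 - m_{i+1}^2)/d_i, a_{i+1} = floor((a_0 + m_{i+1})/d_{i+1}):
  m_1 = 1*17 - 0 = 17, d_1 = (295 - 17^2)/1 = 6/1 = 6, a_1 = floor((17 + 17)/6) = 5.
  m_2 = 6*5 - 17 = 13, d_2 = (295 - 13^2)/6 = 126/6 = 21, a_2 = floor((17 + 13)/21) = 1.
  m_3 = 21*1 - 13 = 8, d_3 = (295 - 8^2)/21 = 231/21 = 11, a_3 = floor((17 + 8)/11) = 2.
  m_4 = 11*2 - 8 = 14, d_4 = (295 - 14^2)/11 = 99/11 = 9, a_4 = floor((17 + 14)/9) = 3.
  m_5 = 9*3 - 14 = 13, d_5 = (295 - 13^2)/9 = 126/9 = 14, a_5 = floor((17 + 13)/14) = 2.
  m_6 = 14*2 - 13 = 15, d_6 = (295 - 15^2)/14 = 70/14 = 5, a_6 = floor((17 + 15)/5) = 6.
  m_7 = 5*6 - 15 = 15, d_7 = (295 - 15^2)/5 = 70/5 = 14, a_7 = floor((17 + 15)/14) = 2.
  m_8 = 14*2 - 15 = 13, d_8 = (295 - 13^2)/14 = 126/14 = 9, a_8 = floor((17 + 13)/9) = 3.
  m_9 = 9*3 - 13 = 14, d_9 = (295 - 14^2)/9 = 99/9 = 11, a_9 = floor((17 + 14)/11) = 2.
  m_10 = 11*2 - 14 = 8, d_10 = (295 - 8^2)/11 = 231/11 = 21, a_10 = floor((17 + 8)/21) = 1.
  m_11 = 21*1 - 8 = 13, d_11 = (295 - 13^2)/21 = 126/21 = 6, a_11 = floor((17 + 13)/6) = 5.
  m_12 = 6*5 - 13 = 17, d_12 = (295 - 17^2)/6 = 6/6 = 1, a_12 = floor((17 + 17)/1) = 34.
  m_13 = 1*34 - 17 = 17, d_13 = (295 - 17^2)/1 = 6/1 = 6: (m_13, d_13) = (m_1, d_1) = (17, 6), so from here the quotients repeat a_1, ..., a_12; the period length is 12.
Hence the expansion of sqrt(295) is a_0 = 17 followed by the repeating block 5, 1, 2, 3, 2, 6, 2, 3, 2, 1, 5, 34 (period 12).

[17; (5, 1, 2, 3, 2, 6, 2, 3, 2, 1, 5, 34)]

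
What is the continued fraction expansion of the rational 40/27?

[1; 2, 13]

Run the Euclidean algorithm on 40 and 27; the successive quotients are the partial quotients a_0, a_1, ... (each step inverts the fractional part left over by the previous one):
  40 = 1*27 + 13, so a_0 = 1.
  27 = 2*13 + 1, so a_1 = 2.
  13 = 13*1 + 0, so a_2 = 13.
The remainder reaches 0 after 3 divisions, so the expansion has 3 partial quotients, read off in order.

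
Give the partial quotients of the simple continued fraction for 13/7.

Run the Euclidean algorithm on 13 and 7; the successive quotients are the partial quotients a_0, a_1, ... (each step inverts the fractional part left over by the previous one):
  13 = 1*7 + 6, so a_0 = 1.
  7 = 1*6 + 1, so a_1 = 1.
  6 = 6*1 + 0, so a_2 = 6.
The remainder reaches 0 after 3 divisions, so the expansion has 3 partial quotients, read off in order.

[1; 1, 6]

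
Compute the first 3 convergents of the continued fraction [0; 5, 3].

0/1, 1/5, 3/16

Using the convergent recurrence p_i = a_i*p_{i-1} + p_{i-2}, q_i = a_i*q_{i-1} + q_{i-2} with p_{-2}=0, p_{-1}=1, q_{-2}=1, q_{-1}=0:
  i=0: a_0=0, p_0 = 0*1 + 0 = 0, q_0 = 0*0 + 1 = 1.
  i=1: a_1=5, p_1 = 5*0 + 1 = 1, q_1 = 5*1 + 0 = 5.
  i=2: a_2=3, p_2 = 3*1 + 0 = 3, q_2 = 3*5 + 1 = 16.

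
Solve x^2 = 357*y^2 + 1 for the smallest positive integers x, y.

First expand sqrt(357) as a continued fraction. With x_i = (sqrt(357) + m_i)/d_i and (m_0, d_0) = (0, 1): a_0 = floor(sqrt(357)) = 18, since 18^2 = 324 <= 357 < 361 = 19^2.
Iterate m_{i+1} = d_i*a_i - m_i, d_{i+1} = (357 - m_{i+1}^2)/d_i, a_{i+1} = floor((a_0 + m_{i+1})/d_{i+1}):
  m_1 = 1*18 - 0 = 18, d_1 = (357 - 18^2)/1 = 33/1 = 33, a_1 = floor((18 + 18)/33) = 1.
  m_2 = 33*1 - 18 = 15, d_2 = (357 - 15^2)/33 = 132/33 = 4, a_2 = floor((18 + 15)/4) = 8.
  m_3 = 4*8 - 15 = 17, d_3 = (357 - 17^2)/4 = 68/4 = 17, a_3 = floor((18 + 17)/17) = 2.
  m_4 = 17*2 - 17 = 17, d_4 = (357 - 17^2)/17 = 68/17 = 4, a_4 = floor((18 + 17)/4) = 8.
  m_5 = 4*8 - 17 = 15, d_5 = (357 - 15^2)/4 = 132/4 = 33, a_5 = floor((18 + 15)/33) = 1.
  m_6 = 33*1 - 15 = 18, d_6 = (357 - 18^2)/33 = 33/33 = 1, a_6 = floor((18 + 18)/1) = 36.
  m_7 = 1*36 - 18 = 18, d_7 = (357 - 18^2)/1 = 33/1 = 33: (m_7, d_7) = (m_1, d_1) = (18, 33), so from here the quotients repeat a_1, ..., a_6; the period length is 6.
So sqrt(357) = [18; (1, 8, 2, 8, 1, 36)] with period length k = 6.
k is even, so the fundamental solution of x^2 - 357y^2 = 1 is (p_{k-1}, q_{k-1}) = (p_5, q_5); compute convergents through index 5.
Convergents (p_i = a_i*p_{i-1} + p_{i-2}, q_i = a_i*q_{i-1} + q_{i-2} with p_{-2}=0, p_{-1}=1, q_{-2}=1, q_{-1}=0):
  i=0: a_0=18, p_0 = 18*1 + 0 = 18, q_0 = 18*0 + 1 = 1.
  i=1: a_1=1, p_1 = 1*18 + 1 = 19, q_1 = 1*1 + 0 = 1.
  i=2: a_2=8, p_2 = 8*19 + 18 = 170, q_2 = 8*1 + 1 = 9.
  i=3: a_3=2, p_3 = 2*170 + 19 = 359, q_3 = 2*9 + 1 = 19.
  i=4: a_4=8, p_4 = 8*359 + 170 = 3042, q_4 = 8*19 + 9 = 161.
  i=5: a_5=1, p_5 = 1*3042 + 359 = 3401, q_5 = 1*161 + 19 = 180.
Check: 3401^2 - 357*180^2 = 11566801 - 11566800 = 1, so (x, y) = (3401, 180) solves the equation, and by the theorem it is the least positive solution.

(x, y) = (3401, 180)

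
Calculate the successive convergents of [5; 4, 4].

5/1, 21/4, 89/17

Using the convergent recurrence p_i = a_i*p_{i-1} + p_{i-2}, q_i = a_i*q_{i-1} + q_{i-2} with p_{-2}=0, p_{-1}=1, q_{-2}=1, q_{-1}=0:
  i=0: a_0=5, p_0 = 5*1 + 0 = 5, q_0 = 5*0 + 1 = 1.
  i=1: a_1=4, p_1 = 4*5 + 1 = 21, q_1 = 4*1 + 0 = 4.
  i=2: a_2=4, p_2 = 4*21 + 5 = 89, q_2 = 4*4 + 1 = 17.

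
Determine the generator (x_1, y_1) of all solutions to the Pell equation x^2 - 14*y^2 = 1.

(x, y) = (15, 4)

First expand sqrt(14) as a continued fraction. With x_i = (sqrt(14) + m_i)/d_i and (m_0, d_0) = (0, 1): a_0 = floor(sqrt(14)) = 3, since 3^2 = 9 <= 14 < 16 = 4^2.
Iterate m_{i+1} = d_i*a_i - m_i, d_{i+1} = (14 - m_{i+1}^2)/d_i, a_{i+1} = floor((a_0 + m_{i+1})/d_{i+1}):
  m_1 = 1*3 - 0 = 3, d_1 = (14 - 3^2)/1 = 5/1 = 5, a_1 = floor((3 + 3)/5) = 1.
  m_2 = 5*1 - 3 = 2, d_2 = (14 - 2^2)/5 = 10/5 = 2, a_2 = floor((3 + 2)/2) = 2.
  m_3 = 2*2 - 2 = 2, d_3 = (14 - 2^2)/2 = 10/2 = 5, a_3 = floor((3 + 2)/5) = 1.
  m_4 = 5*1 - 2 = 3, d_4 = (14 - 3^2)/5 = 5/5 = 1, a_4 = floor((3 + 3)/1) = 6.
  m_5 = 1*6 - 3 = 3, d_5 = (14 - 3^2)/1 = 5/1 = 5: (m_5, d_5) = (m_1, d_1) = (3, 5), so from here the quotients repeat a_1, ..., a_4; the period length is 4.
So sqrt(14) = [3; (1, 2, 1, 6)] with period length k = 4.
k is even, so the fundamental solution of x^2 - 14y^2 = 1 is (p_{k-1}, q_{k-1}) = (p_3, q_3); compute convergents through index 3.
Convergents (p_i = a_i*p_{i-1} + p_{i-2}, q_i = a_i*q_{i-1} + q_{i-2} with p_{-2}=0, p_{-1}=1, q_{-2}=1, q_{-1}=0):
  i=0: a_0=3, p_0 = 3*1 + 0 = 3, q_0 = 3*0 + 1 = 1.
  i=1: a_1=1, p_1 = 1*3 + 1 = 4, q_1 = 1*1 + 0 = 1.
  i=2: a_2=2, p_2 = 2*4 + 3 = 11, q_2 = 2*1 + 1 = 3.
  i=3: a_3=1, p_3 = 1*11 + 4 = 15, q_3 = 1*3 + 1 = 4.
Check: 15^2 - 14*4^2 = 225 - 224 = 1, so (x, y) = (15, 4) solves the equation, and by the theorem it is the least positive solution.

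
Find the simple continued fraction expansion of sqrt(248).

[15; (1, 2, 1, 30)]

Write x_i = (sqrt(248) + m_i)/d_i with (m_0, d_0) = (0, 1). a_0 = floor(sqrt(248)) = 15, since 15^2 = 225 <= 248 < 256 = 16^2.
Iterate m_{i+1} = d_i*a_i - m_i, d_{i+1} = (248 - m_{i+1}^2)/d_i, a_{i+1} = floor((a_0 + m_{i+1})/d_{i+1}):
  m_1 = 1*15 - 0 = 15, d_1 = (248 - 15^2)/1 = 23/1 = 23, a_1 = floor((15 + 15)/23) = 1.
  m_2 = 23*1 - 15 = 8, d_2 = (248 - 8^2)/23 = 184/23 = 8, a_2 = floor((15 + 8)/8) = 2.
  m_3 = 8*2 - 8 = 8, d_3 = (248 - 8^2)/8 = 184/8 = 23, a_3 = floor((15 + 8)/23) = 1.
  m_4 = 23*1 - 8 = 15, d_4 = (248 - 15^2)/23 = 23/23 = 1, a_4 = floor((15 + 15)/1) = 30.
  m_5 = 1*30 - 15 = 15, d_5 = (248 - 15^2)/1 = 23/1 = 23: (m_5, d_5) = (m_1, d_1) = (15, 23), so from here the quotients repeat a_1, ..., a_4; the period length is 4.
Hence the expansion of sqrt(248) is a_0 = 15 followed by the repeating block 1, 2, 1, 30 (period 4).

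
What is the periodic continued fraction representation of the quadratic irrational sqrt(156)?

Write x_i = (sqrt(156) + m_i)/d_i with (m_0, d_0) = (0, 1). a_0 = floor(sqrt(156)) = 12, since 12^2 = 144 <= 156 < 169 = 13^2.
Iterate m_{i+1} = d_i*a_i - m_i, d_{i+1} = (156 - m_{i+1}^2)/d_i, a_{i+1} = floor((a_0 + m_{i+1})/d_{i+1}):
  m_1 = 1*12 - 0 = 12, d_1 = (156 - 12^2)/1 = 12/1 = 12, a_1 = floor((12 + 12)/12) = 2.
  m_2 = 12*2 - 12 = 12, d_2 = (156 - 12^2)/12 = 12/12 = 1, a_2 = floor((12 + 12)/1) = 24.
  m_3 = 1*24 - 12 = 12, d_3 = (156 - 12^2)/1 = 12/1 = 12: (m_3, d_3) = (m_1, d_1) = (12, 12), so from here the quotients repeat a_1, a_2; the period length is 2.
Hence the expansion of sqrt(156) is a_0 = 12 followed by the repeating block 2, 24 (period 2).

[12; (2, 24)]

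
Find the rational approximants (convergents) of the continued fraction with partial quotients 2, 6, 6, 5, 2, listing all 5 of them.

Using the convergent recurrence p_i = a_i*p_{i-1} + p_{i-2}, q_i = a_i*q_{i-1} + q_{i-2} with p_{-2}=0, p_{-1}=1, q_{-2}=1, q_{-1}=0:
  i=0: a_0=2, p_0 = 2*1 + 0 = 2, q_0 = 2*0 + 1 = 1.
  i=1: a_1=6, p_1 = 6*2 + 1 = 13, q_1 = 6*1 + 0 = 6.
  i=2: a_2=6, p_2 = 6*13 + 2 = 80, q_2 = 6*6 + 1 = 37.
  i=3: a_3=5, p_3 = 5*80 + 13 = 413, q_3 = 5*37 + 6 = 191.
  i=4: a_4=2, p_4 = 2*413 + 80 = 906, q_4 = 2*191 + 37 = 419.

2/1, 13/6, 80/37, 413/191, 906/419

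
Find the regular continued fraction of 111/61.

[1; 1, 4, 1, 1, 5]

Run the Euclidean algorithm on 111 and 61; the successive quotients are the partial quotients a_0, a_1, ... (each step inverts the fractional part left over by the previous one):
  111 = 1*61 + 50, so a_0 = 1.
  61 = 1*50 + 11, so a_1 = 1.
  50 = 4*11 + 6, so a_2 = 4.
  11 = 1*6 + 5, so a_3 = 1.
  6 = 1*5 + 1, so a_4 = 1.
  5 = 5*1 + 0, so a_5 = 5.
The remainder reaches 0 after 6 divisions, so the expansion has 6 partial quotients, read off in order.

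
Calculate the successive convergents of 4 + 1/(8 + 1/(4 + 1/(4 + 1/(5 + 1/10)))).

Using the convergent recurrence p_i = a_i*p_{i-1} + p_{i-2}, q_i = a_i*q_{i-1} + q_{i-2} with p_{-2}=0, p_{-1}=1, q_{-2}=1, q_{-1}=0:
  i=0: a_0=4, p_0 = 4*1 + 0 = 4, q_0 = 4*0 + 1 = 1.
  i=1: a_1=8, p_1 = 8*4 + 1 = 33, q_1 = 8*1 + 0 = 8.
  i=2: a_2=4, p_2 = 4*33 + 4 = 136, q_2 = 4*8 + 1 = 33.
  i=3: a_3=4, p_3 = 4*136 + 33 = 577, q_3 = 4*33 + 8 = 140.
  i=4: a_4=5, p_4 = 5*577 + 136 = 3021, q_4 = 5*140 + 33 = 733.
  i=5: a_5=10, p_5 = 10*3021 + 577 = 30787, q_5 = 10*733 + 140 = 7470.

4/1, 33/8, 136/33, 577/140, 3021/733, 30787/7470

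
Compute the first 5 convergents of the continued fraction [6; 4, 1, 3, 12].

6/1, 25/4, 31/5, 118/19, 1447/233

Using the convergent recurrence p_i = a_i*p_{i-1} + p_{i-2}, q_i = a_i*q_{i-1} + q_{i-2} with p_{-2}=0, p_{-1}=1, q_{-2}=1, q_{-1}=0:
  i=0: a_0=6, p_0 = 6*1 + 0 = 6, q_0 = 6*0 + 1 = 1.
  i=1: a_1=4, p_1 = 4*6 + 1 = 25, q_1 = 4*1 + 0 = 4.
  i=2: a_2=1, p_2 = 1*25 + 6 = 31, q_2 = 1*4 + 1 = 5.
  i=3: a_3=3, p_3 = 3*31 + 25 = 118, q_3 = 3*5 + 4 = 19.
  i=4: a_4=12, p_4 = 12*118 + 31 = 1447, q_4 = 12*19 + 5 = 233.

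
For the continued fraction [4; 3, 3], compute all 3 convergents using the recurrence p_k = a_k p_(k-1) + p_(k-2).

4/1, 13/3, 43/10

Using the convergent recurrence p_i = a_i*p_{i-1} + p_{i-2}, q_i = a_i*q_{i-1} + q_{i-2} with p_{-2}=0, p_{-1}=1, q_{-2}=1, q_{-1}=0:
  i=0: a_0=4, p_0 = 4*1 + 0 = 4, q_0 = 4*0 + 1 = 1.
  i=1: a_1=3, p_1 = 3*4 + 1 = 13, q_1 = 3*1 + 0 = 3.
  i=2: a_2=3, p_2 = 3*13 + 4 = 43, q_2 = 3*3 + 1 = 10.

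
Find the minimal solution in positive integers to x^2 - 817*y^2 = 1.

(x, y) = (343, 12)

First expand sqrt(817) as a continued fraction. With x_i = (sqrt(817) + m_i)/d_i and (m_0, d_0) = (0, 1): a_0 = floor(sqrt(817)) = 28, since 28^2 = 784 <= 817 < 841 = 29^2.
Iterate m_{i+1} = d_i*a_i - m_i, d_{i+1} = (817 - m_{i+1}^2)/d_i, a_{i+1} = floor((a_0 + m_{i+1})/d_{i+1}):
  m_1 = 1*28 - 0 = 28, d_1 = (817 - 28^2)/1 = 33/1 = 33, a_1 = floor((28 + 28)/33) = 1.
  m_2 = 33*1 - 28 = 5, d_2 = (817 - 5^2)/33 = 792/33 = 24, a_2 = floor((28 + 5)/24) = 1.
  m_3 = 24*1 - 5 = 19, d_3 = (817 - 19^2)/24 = 456/24 = 19, a_3 = floor((28 + 19)/19) = 2.
  m_4 = 19*2 - 19 = 19, d_4 = (817 - 19^2)/19 = 456/19 = 24, a_4 = floor((28 + 19)/24) = 1.
  m_5 = 24*1 - 19 = 5, d_5 = (817 - 5^2)/24 = 792/24 = 33, a_5 = floor((28 + 5)/33) = 1.
  m_6 = 33*1 - 5 = 28, d_6 = (817 - 28^2)/33 = 33/33 = 1, a_6 = floor((28 + 28)/1) = 56.
  m_7 = 1*56 - 28 = 28, d_7 = (817 - 28^2)/1 = 33/1 = 33: (m_7, d_7) = (m_1, d_1) = (28, 33), so from here the quotients repeat a_1, ..., a_6; the period length is 6.
So sqrt(817) = [28; (1, 1, 2, 1, 1, 56)] with period length k = 6.
k is even, so the fundamental solution of x^2 - 817y^2 = 1 is (p_{k-1}, q_{k-1}) = (p_5, q_5); compute convergents through index 5.
Convergents (p_i = a_i*p_{i-1} + p_{i-2}, q_i = a_i*q_{i-1} + q_{i-2} with p_{-2}=0, p_{-1}=1, q_{-2}=1, q_{-1}=0):
  i=0: a_0=28, p_0 = 28*1 + 0 = 28, q_0 = 28*0 + 1 = 1.
  i=1: a_1=1, p_1 = 1*28 + 1 = 29, q_1 = 1*1 + 0 = 1.
  i=2: a_2=1, p_2 = 1*29 + 28 = 57, q_2 = 1*1 + 1 = 2.
  i=3: a_3=2, p_3 = 2*57 + 29 = 143, q_3 = 2*2 + 1 = 5.
  i=4: a_4=1, p_4 = 1*143 + 57 = 200, q_4 = 1*5 + 2 = 7.
  i=5: a_5=1, p_5 = 1*200 + 143 = 343, q_5 = 1*7 + 5 = 12.
Check: 343^2 - 817*12^2 = 117649 - 117648 = 1, so (x, y) = (343, 12) solves the equation, and by the theorem it is the least positive solution.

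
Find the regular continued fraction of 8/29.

Run the Euclidean algorithm on 8 and 29; the successive quotients are the partial quotients a_0, a_1, ... (each step inverts the fractional part left over by the previous one):
  8 = 0*29 + 8, so a_0 = 0.
  29 = 3*8 + 5, so a_1 = 3.
  8 = 1*5 + 3, so a_2 = 1.
  5 = 1*3 + 2, so a_3 = 1.
  3 = 1*2 + 1, so a_4 = 1.
  2 = 2*1 + 0, so a_5 = 2.
The remainder reaches 0 after 6 divisions, so the expansion has 6 partial quotients, read off in order.

[0; 3, 1, 1, 1, 2]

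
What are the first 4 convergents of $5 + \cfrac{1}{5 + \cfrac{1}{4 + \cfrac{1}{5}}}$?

Using the convergent recurrence p_i = a_i*p_{i-1} + p_{i-2}, q_i = a_i*q_{i-1} + q_{i-2} with p_{-2}=0, p_{-1}=1, q_{-2}=1, q_{-1}=0:
  i=0: a_0=5, p_0 = 5*1 + 0 = 5, q_0 = 5*0 + 1 = 1.
  i=1: a_1=5, p_1 = 5*5 + 1 = 26, q_1 = 5*1 + 0 = 5.
  i=2: a_2=4, p_2 = 4*26 + 5 = 109, q_2 = 4*5 + 1 = 21.
  i=3: a_3=5, p_3 = 5*109 + 26 = 571, q_3 = 5*21 + 5 = 110.

5/1, 26/5, 109/21, 571/110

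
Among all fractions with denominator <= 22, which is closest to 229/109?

Expand x = 229/109 as a continued fraction with the Euclidean algorithm:
  229 = 2*109 + 11, so a_0 = 2.
  109 = 9*11 + 10, so a_1 = 9.
  11 = 1*10 + 1, so a_2 = 1.
  10 = 10*1 + 0, so a_3 = 10.
so x = [2; 9, 1, 10].
Convergents (p_i = a_i*p_{i-1} + p_{i-2}, q_i = a_i*q_{i-1} + q_{i-2} with p_{-2}=0, p_{-1}=1, q_{-2}=1, q_{-1}=0), until the denominator exceeds 22:
  i=0: a_0=2, p_0 = 2*1 + 0 = 2, q_0 = 2*0 + 1 = 1.
  i=1: a_1=9, p_1 = 9*2 + 1 = 19, q_1 = 9*1 + 0 = 9.
  i=2: a_2=1, p_2 = 1*19 + 2 = 21, q_2 = 1*9 + 1 = 10.
  i=3: a_3=10, p_3 = 10*21 + 19 = 229, q_3 = 10*10 + 9 = 109.
q_3 = 109 > 22, so the last convergent with denominator <= 22 is p_2/q_2 = 21/10.
The closest fraction with denominator <= 22 is either p_2/q_2 or the intermediate fraction (k*p_2 + p_1)/(k*q_2 + q_1) with the largest k >= 1 whose denominator stays <= 22; these approach x as k grows, and every other convergent or intermediate fraction in range is farther away.
Largest k: floor((22 - q_1)/q_2) = floor((22 - 9)/10) = 1.
That gives (1*21 + 19)/(1*10 + 9) = 40/19.
Compare the errors: |x - 21/10| = |229*10 - 21*109|/(109*10) = 1/1090, and |x - 40/19| = |229*19 - 40*109|/(109*19) = 9/2071.
Cross-multiplying, 1*2071 = 2071 < 9810 = 9*1090, so 1/1090 is smaller: the convergent 21/10 is closer to x than 40/19.

21/10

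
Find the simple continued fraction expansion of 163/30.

[5; 2, 3, 4]

Run the Euclidean algorithm on 163 and 30; the successive quotients are the partial quotients a_0, a_1, ... (each step inverts the fractional part left over by the previous one):
  163 = 5*30 + 13, so a_0 = 5.
  30 = 2*13 + 4, so a_1 = 2.
  13 = 3*4 + 1, so a_2 = 3.
  4 = 4*1 + 0, so a_3 = 4.
The remainder reaches 0 after 4 divisions, so the expansion has 4 partial quotients, read off in order.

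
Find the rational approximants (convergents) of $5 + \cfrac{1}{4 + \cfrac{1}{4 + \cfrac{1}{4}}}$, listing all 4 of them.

Using the convergent recurrence p_i = a_i*p_{i-1} + p_{i-2}, q_i = a_i*q_{i-1} + q_{i-2} with p_{-2}=0, p_{-1}=1, q_{-2}=1, q_{-1}=0:
  i=0: a_0=5, p_0 = 5*1 + 0 = 5, q_0 = 5*0 + 1 = 1.
  i=1: a_1=4, p_1 = 4*5 + 1 = 21, q_1 = 4*1 + 0 = 4.
  i=2: a_2=4, p_2 = 4*21 + 5 = 89, q_2 = 4*4 + 1 = 17.
  i=3: a_3=4, p_3 = 4*89 + 21 = 377, q_3 = 4*17 + 4 = 72.

5/1, 21/4, 89/17, 377/72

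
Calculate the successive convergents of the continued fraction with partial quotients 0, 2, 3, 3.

0/1, 1/2, 3/7, 10/23

Using the convergent recurrence p_i = a_i*p_{i-1} + p_{i-2}, q_i = a_i*q_{i-1} + q_{i-2} with p_{-2}=0, p_{-1}=1, q_{-2}=1, q_{-1}=0:
  i=0: a_0=0, p_0 = 0*1 + 0 = 0, q_0 = 0*0 + 1 = 1.
  i=1: a_1=2, p_1 = 2*0 + 1 = 1, q_1 = 2*1 + 0 = 2.
  i=2: a_2=3, p_2 = 3*1 + 0 = 3, q_2 = 3*2 + 1 = 7.
  i=3: a_3=3, p_3 = 3*3 + 1 = 10, q_3 = 3*7 + 2 = 23.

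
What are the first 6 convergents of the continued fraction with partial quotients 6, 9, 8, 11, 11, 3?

Using the convergent recurrence p_i = a_i*p_{i-1} + p_{i-2}, q_i = a_i*q_{i-1} + q_{i-2} with p_{-2}=0, p_{-1}=1, q_{-2}=1, q_{-1}=0:
  i=0: a_0=6, p_0 = 6*1 + 0 = 6, q_0 = 6*0 + 1 = 1.
  i=1: a_1=9, p_1 = 9*6 + 1 = 55, q_1 = 9*1 + 0 = 9.
  i=2: a_2=8, p_2 = 8*55 + 6 = 446, q_2 = 8*9 + 1 = 73.
  i=3: a_3=11, p_3 = 11*446 + 55 = 4961, q_3 = 11*73 + 9 = 812.
  i=4: a_4=11, p_4 = 11*4961 + 446 = 55017, q_4 = 11*812 + 73 = 9005.
  i=5: a_5=3, p_5 = 3*55017 + 4961 = 170012, q_5 = 3*9005 + 812 = 27827.

6/1, 55/9, 446/73, 4961/812, 55017/9005, 170012/27827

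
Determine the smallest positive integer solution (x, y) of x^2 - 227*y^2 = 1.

(x, y) = (226, 15)

First expand sqrt(227) as a continued fraction. With x_i = (sqrt(227) + m_i)/d_i and (m_0, d_0) = (0, 1): a_0 = floor(sqrt(227)) = 15, since 15^2 = 225 <= 227 < 256 = 16^2.
Iterate m_{i+1} = d_i*a_i - m_i, d_{i+1} = (227 - m_{i+1}^2)/d_i, a_{i+1} = floor((a_0 + m_{i+1})/d_{i+1}):
  m_1 = 1*15 - 0 = 15, d_1 = (227 - 15^2)/1 = 2/1 = 2, a_1 = floor((15 + 15)/2) = 15.
  m_2 = 2*15 - 15 = 15, d_2 = (227 - 15^2)/2 = 2/2 = 1, a_2 = floor((15 + 15)/1) = 30.
  m_3 = 1*30 - 15 = 15, d_3 = (227 - 15^2)/1 = 2/1 = 2: (m_3, d_3) = (m_1, d_1) = (15, 2), so from here the quotients repeat a_1, a_2; the period length is 2.
So sqrt(227) = [15; (15, 30)] with period length k = 2.
k is even, so the fundamental solution of x^2 - 227y^2 = 1 is (p_{k-1}, q_{k-1}) = (p_1, q_1); compute convergents through index 1.
Convergents (p_i = a_i*p_{i-1} + p_{i-2}, q_i = a_i*q_{i-1} + q_{i-2} with p_{-2}=0, p_{-1}=1, q_{-2}=1, q_{-1}=0):
  i=0: a_0=15, p_0 = 15*1 + 0 = 15, q_0 = 15*0 + 1 = 1.
  i=1: a_1=15, p_1 = 15*15 + 1 = 226, q_1 = 15*1 + 0 = 15.
Check: 226^2 - 227*15^2 = 51076 - 51075 = 1, so (x, y) = (226, 15) solves the equation, and by the theorem it is the least positive solution.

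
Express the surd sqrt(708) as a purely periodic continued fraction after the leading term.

Write x_i = (sqrt(708) + m_i)/d_i with (m_0, d_0) = (0, 1). a_0 = floor(sqrt(708)) = 26, since 26^2 = 676 <= 708 < 729 = 27^2.
Iterate m_{i+1} = d_i*a_i - m_i, d_{i+1} = (708 - m_{i+1}^2)/d_i, a_{i+1} = floor((a_0 + m_{i+1})/d_{i+1}):
  m_1 = 1*26 - 0 = 26, d_1 = (708 - 26^2)/1 = 32/1 = 32, a_1 = floor((26 + 26)/32) = 1.
  m_2 = 32*1 - 26 = 6, d_2 = (708 - 6^2)/32 = 672/32 = 21, a_2 = floor((26 + 6)/21) = 1.
  m_3 = 21*1 - 6 = 15, d_3 = (708 - 15^2)/21 = 483/21 = 23, a_3 = floor((26 + 15)/23) = 1.
  m_4 = 23*1 - 15 = 8, d_4 = (708 - 8^2)/23 = 644/23 = 28, a_4 = floor((26 + 8)/28) = 1.
  m_5 = 28*1 - 8 = 20, d_5 = (708 - 20^2)/28 = 308/28 = 11, a_5 = floor((26 + 20)/11) = 4.
  m_6 = 11*4 - 20 = 24, d_6 = (708 - 24^2)/11 = 132/11 = 12, a_6 = floor((26 + 24)/12) = 4.
  m_7 = 12*4 - 24 = 24, d_7 = (708 - 24^2)/12 = 132/12 = 11, a_7 = floor((26 + 24)/11) = 4.
  m_8 = 11*4 - 24 = 20, d_8 = (708 - 20^2)/11 = 308/11 = 28, a_8 = floor((26 + 20)/28) = 1.
  m_9 = 28*1 - 20 = 8, d_9 = (708 - 8^2)/28 = 644/28 = 23, a_9 = floor((26 + 8)/23) = 1.
  m_10 = 23*1 - 8 = 15, d_10 = (708 - 15^2)/23 = 483/23 = 21, a_10 = floor((26 + 15)/21) = 1.
  m_11 = 21*1 - 15 = 6, d_11 = (708 - 6^2)/21 = 672/21 = 32, a_11 = floor((26 + 6)/32) = 1.
  m_12 = 32*1 - 6 = 26, d_12 = (708 - 26^2)/32 = 32/32 = 1, a_12 = floor((26 + 26)/1) = 52.
  m_13 = 1*52 - 26 = 26, d_13 = (708 - 26^2)/1 = 32/1 = 32: (m_13, d_13) = (m_1, d_1) = (26, 32), so from here the quotients repeat a_1, ..., a_12; the period length is 12.
Hence the expansion of sqrt(708) is a_0 = 26 followed by the repeating block 1, 1, 1, 1, 4, 4, 4, 1, 1, 1, 1, 52 (period 12).

[26; (1, 1, 1, 1, 4, 4, 4, 1, 1, 1, 1, 52)]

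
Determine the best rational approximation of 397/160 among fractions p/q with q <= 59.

67/27

Expand x = 397/160 as a continued fraction with the Euclidean algorithm:
  397 = 2*160 + 77, so a_0 = 2.
  160 = 2*77 + 6, so a_1 = 2.
  77 = 12*6 + 5, so a_2 = 12.
  6 = 1*5 + 1, so a_3 = 1.
  5 = 5*1 + 0, so a_4 = 5.
so x = [2; 2, 12, 1, 5].
Convergents (p_i = a_i*p_{i-1} + p_{i-2}, q_i = a_i*q_{i-1} + q_{i-2} with p_{-2}=0, p_{-1}=1, q_{-2}=1, q_{-1}=0), until the denominator exceeds 59:
  i=0: a_0=2, p_0 = 2*1 + 0 = 2, q_0 = 2*0 + 1 = 1.
  i=1: a_1=2, p_1 = 2*2 + 1 = 5, q_1 = 2*1 + 0 = 2.
  i=2: a_2=12, p_2 = 12*5 + 2 = 62, q_2 = 12*2 + 1 = 25.
  i=3: a_3=1, p_3 = 1*62 + 5 = 67, q_3 = 1*25 + 2 = 27.
  i=4: a_4=5, p_4 = 5*67 + 62 = 397, q_4 = 5*27 + 25 = 160.
q_4 = 160 > 59, so the last convergent with denominator <= 59 is p_3/q_3 = 67/27.
The closest fraction with denominator <= 59 is either p_3/q_3 or the intermediate fraction (k*p_3 + p_2)/(k*q_3 + q_2) with the largest k >= 1 whose denominator stays <= 59; these approach x as k grows, and every other convergent or intermediate fraction in range is farther away.
Largest k: floor((59 - q_2)/q_3) = floor((59 - 25)/27) = 1.
That gives (1*67 + 62)/(1*27 + 25) = 129/52.
Compare the errors: |x - 67/27| = |397*27 - 67*160|/(160*27) = 1/4320, and |x - 129/52| = |397*52 - 129*160|/(160*52) = 4/8320.
Cross-multiplying, 1*8320 = 8320 < 17280 = 4*4320, so 1/4320 is smaller: the convergent 67/27 is closer to x than 129/52.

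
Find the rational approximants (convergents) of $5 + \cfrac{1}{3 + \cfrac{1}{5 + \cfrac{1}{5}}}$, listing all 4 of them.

5/1, 16/3, 85/16, 441/83

Using the convergent recurrence p_i = a_i*p_{i-1} + p_{i-2}, q_i = a_i*q_{i-1} + q_{i-2} with p_{-2}=0, p_{-1}=1, q_{-2}=1, q_{-1}=0:
  i=0: a_0=5, p_0 = 5*1 + 0 = 5, q_0 = 5*0 + 1 = 1.
  i=1: a_1=3, p_1 = 3*5 + 1 = 16, q_1 = 3*1 + 0 = 3.
  i=2: a_2=5, p_2 = 5*16 + 5 = 85, q_2 = 5*3 + 1 = 16.
  i=3: a_3=5, p_3 = 5*85 + 16 = 441, q_3 = 5*16 + 3 = 83.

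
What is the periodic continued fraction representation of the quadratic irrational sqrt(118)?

Write x_i = (sqrt(118) + m_i)/d_i with (m_0, d_0) = (0, 1). a_0 = floor(sqrt(118)) = 10, since 10^2 = 100 <= 118 < 121 = 11^2.
Iterate m_{i+1} = d_i*a_i - m_i, d_{i+1} = (118 - m_{i+1}^2)/d_i, a_{i+1} = floor((a_0 + m_{i+1})/d_{i+1}):
  m_1 = 1*10 - 0 = 10, d_1 = (118 - 10^2)/1 = 18/1 = 18, a_1 = floor((10 + 10)/18) = 1.
  m_2 = 18*1 - 10 = 8, d_2 = (118 - 8^2)/18 = 54/18 = 3, a_2 = floor((10 + 8)/3) = 6.
  m_3 = 3*6 - 8 = 10, d_3 = (118 - 10^2)/3 = 18/3 = 6, a_3 = floor((10 + 10)/6) = 3.
  m_4 = 6*3 - 10 = 8, d_4 = (118 - 8^2)/6 = 54/6 = 9, a_4 = floor((10 + 8)/9) = 2.
  m_5 = 9*2 - 8 = 10, d_5 = (118 - 10^2)/9 = 18/9 = 2, a_5 = floor((10 + 10)/2) = 10.
  m_6 = 2*10 - 10 = 10, d_6 = (118 - 10^2)/2 = 18/2 = 9, a_6 = floor((10 + 10)/9) = 2.
  m_7 = 9*2 - 10 = 8, d_7 = (118 - 8^2)/9 = 54/9 = 6, a_7 = floor((10 + 8)/6) = 3.
  m_8 = 6*3 - 8 = 10, d_8 = (118 - 10^2)/6 = 18/6 = 3, a_8 = floor((10 + 10)/3) = 6.
  m_9 = 3*6 - 10 = 8, d_9 = (118 - 8^2)/3 = 54/3 = 18, a_9 = floor((10 + 8)/18) = 1.
  m_10 = 18*1 - 8 = 10, d_10 = (118 - 10^2)/18 = 18/18 = 1, a_10 = floor((10 + 10)/1) = 20.
  m_11 = 1*20 - 10 = 10, d_11 = (118 - 10^2)/1 = 18/1 = 18: (m_11, d_11) = (m_1, d_1) = (10, 18), so from here the quotients repeat a_1, ..., a_10; the period length is 10.
Hence the expansion of sqrt(118) is a_0 = 10 followed by the repeating block 1, 6, 3, 2, 10, 2, 3, 6, 1, 20 (period 10).

[10; (1, 6, 3, 2, 10, 2, 3, 6, 1, 20)]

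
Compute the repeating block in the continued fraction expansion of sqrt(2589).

[50; (1, 7, 2, 24, 1, 32, 1, 24, 2, 7, 1, 100)]

Write x_i = (sqrt(2589) + m_i)/d_i with (m_0, d_0) = (0, 1). a_0 = floor(sqrt(2589)) = 50, since 50^2 = 2500 <= 2589 < 2601 = 51^2.
Iterate m_{i+1} = d_i*a_i - m_i, d_{i+1} = (2589 - m_{i+1}^2)/d_i, a_{i+1} = floor((a_0 + m_{i+1})/d_{i+1}):
  m_1 = 1*50 - 0 = 50, d_1 = (2589 - 50^2)/1 = 89/1 = 89, a_1 = floor((50 + 50)/89) = 1.
  m_2 = 89*1 - 50 = 39, d_2 = (2589 - 39^2)/89 = 1068/89 = 12, a_2 = floor((50 + 39)/12) = 7.
  m_3 = 12*7 - 39 = 45, d_3 = (2589 - 45^2)/12 = 564/12 = 47, a_3 = floor((50 + 45)/47) = 2.
  m_4 = 47*2 - 45 = 49, d_4 = (2589 - 49^2)/47 = 188/47 = 4, a_4 = floor((50 + 49)/4) = 24.
  m_5 = 4*24 - 49 = 47, d_5 = (2589 - 47^2)/4 = 380/4 = 95, a_5 = floor((50 + 47)/95) = 1.
  m_6 = 95*1 - 47 = 48, d_6 = (2589 - 48^2)/95 = 285/95 = 3, a_6 = floor((50 + 48)/3) = 32.
  m_7 = 3*32 - 48 = 48, d_7 = (2589 - 48^2)/3 = 285/3 = 95, a_7 = floor((50 + 48)/95) = 1.
  m_8 = 95*1 - 48 = 47, d_8 = (2589 - 47^2)/95 = 380/95 = 4, a_8 = floor((50 + 47)/4) = 24.
  m_9 = 4*24 - 47 = 49, d_9 = (2589 - 49^2)/4 = 188/4 = 47, a_9 = floor((50 + 49)/47) = 2.
  m_10 = 47*2 - 49 = 45, d_10 = (2589 - 45^2)/47 = 564/47 = 12, a_10 = floor((50 + 45)/12) = 7.
  m_11 = 12*7 - 45 = 39, d_11 = (2589 - 39^2)/12 = 1068/12 = 89, a_11 = floor((50 + 39)/89) = 1.
  m_12 = 89*1 - 39 = 50, d_12 = (2589 - 50^2)/89 = 89/89 = 1, a_12 = floor((50 + 50)/1) = 100.
  m_13 = 1*100 - 50 = 50, d_13 = (2589 - 50^2)/1 = 89/1 = 89: (m_13, d_13) = (m_1, d_1) = (50, 89), so from here the quotients repeat a_1, ..., a_12; the period length is 12.
Hence the expansion of sqrt(2589) is a_0 = 50 followed by the repeating block 1, 7, 2, 24, 1, 32, 1, 24, 2, 7, 1, 100 (period 12).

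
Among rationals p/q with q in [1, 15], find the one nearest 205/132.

Expand x = 205/132 as a continued fraction with the Euclidean algorithm:
  205 = 1*132 + 73, so a_0 = 1.
  132 = 1*73 + 59, so a_1 = 1.
  73 = 1*59 + 14, so a_2 = 1.
  59 = 4*14 + 3, so a_3 = 4.
  14 = 4*3 + 2, so a_4 = 4.
  3 = 1*2 + 1, so a_5 = 1.
  2 = 2*1 + 0, so a_6 = 2.
so x = [1; 1, 1, 4, 4, 1, 2].
Convergents (p_i = a_i*p_{i-1} + p_{i-2}, q_i = a_i*q_{i-1} + q_{i-2} with p_{-2}=0, p_{-1}=1, q_{-2}=1, q_{-1}=0), until the denominator exceeds 15:
  i=0: a_0=1, p_0 = 1*1 + 0 = 1, q_0 = 1*0 + 1 = 1.
  i=1: a_1=1, p_1 = 1*1 + 1 = 2, q_1 = 1*1 + 0 = 1.
  i=2: a_2=1, p_2 = 1*2 + 1 = 3, q_2 = 1*1 + 1 = 2.
  i=3: a_3=4, p_3 = 4*3 + 2 = 14, q_3 = 4*2 + 1 = 9.
  i=4: a_4=4, p_4 = 4*14 + 3 = 59, q_4 = 4*9 + 2 = 38.
q_4 = 38 > 15, so the last convergent with denominator <= 15 is p_3/q_3 = 14/9.
The closest fraction with denominator <= 15 is either p_3/q_3 or the intermediate fraction (k*p_3 + p_2)/(k*q_3 + q_2) with the largest k >= 1 whose denominator stays <= 15; these approach x as k grows, and every other convergent or intermediate fraction in range is farther away.
Largest k: floor((15 - q_2)/q_3) = floor((15 - 2)/9) = 1.
That gives (1*14 + 3)/(1*9 + 2) = 17/11.
Compare the errors: |x - 14/9| = |205*9 - 14*132|/(132*9) = 3/1188, and |x - 17/11| = |205*11 - 17*132|/(132*11) = 11/1452.
Cross-multiplying, 3*1452 = 4356 < 13068 = 11*1188, so 3/1188 is smaller: the convergent 14/9 is closer to x than 17/11.

14/9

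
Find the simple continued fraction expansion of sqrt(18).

[4; (4, 8)]

Write x_i = (sqrt(18) + m_i)/d_i with (m_0, d_0) = (0, 1). a_0 = floor(sqrt(18)) = 4, since 4^2 = 16 <= 18 < 25 = 5^2.
Iterate m_{i+1} = d_i*a_i - m_i, d_{i+1} = (18 - m_{i+1}^2)/d_i, a_{i+1} = floor((a_0 + m_{i+1})/d_{i+1}):
  m_1 = 1*4 - 0 = 4, d_1 = (18 - 4^2)/1 = 2/1 = 2, a_1 = floor((4 + 4)/2) = 4.
  m_2 = 2*4 - 4 = 4, d_2 = (18 - 4^2)/2 = 2/2 = 1, a_2 = floor((4 + 4)/1) = 8.
  m_3 = 1*8 - 4 = 4, d_3 = (18 - 4^2)/1 = 2/1 = 2: (m_3, d_3) = (m_1, d_1) = (4, 2), so from here the quotients repeat a_1, a_2; the period length is 2.
Hence the expansion of sqrt(18) is a_0 = 4 followed by the repeating block 4, 8 (period 2).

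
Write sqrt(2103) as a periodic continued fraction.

[45; (1, 6, 15, 6, 1, 90)]

Write x_i = (sqrt(2103) + m_i)/d_i with (m_0, d_0) = (0, 1). a_0 = floor(sqrt(2103)) = 45, since 45^2 = 2025 <= 2103 < 2116 = 46^2.
Iterate m_{i+1} = d_i*a_i - m_i, d_{i+1} = (2103 - m_{i+1}^2)/d_i, a_{i+1} = floor((a_0 + m_{i+1})/d_{i+1}):
  m_1 = 1*45 - 0 = 45, d_1 = (2103 - 45^2)/1 = 78/1 = 78, a_1 = floor((45 + 45)/78) = 1.
  m_2 = 78*1 - 45 = 33, d_2 = (2103 - 33^2)/78 = 1014/78 = 13, a_2 = floor((45 + 33)/13) = 6.
  m_3 = 13*6 - 33 = 45, d_3 = (2103 - 45^2)/13 = 78/13 = 6, a_3 = floor((45 + 45)/6) = 15.
  m_4 = 6*15 - 45 = 45, d_4 = (2103 - 45^2)/6 = 78/6 = 13, a_4 = floor((45 + 45)/13) = 6.
  m_5 = 13*6 - 45 = 33, d_5 = (2103 - 33^2)/13 = 1014/13 = 78, a_5 = floor((45 + 33)/78) = 1.
  m_6 = 78*1 - 33 = 45, d_6 = (2103 - 45^2)/78 = 78/78 = 1, a_6 = floor((45 + 45)/1) = 90.
  m_7 = 1*90 - 45 = 45, d_7 = (2103 - 45^2)/1 = 78/1 = 78: (m_7, d_7) = (m_1, d_1) = (45, 78), so from here the quotients repeat a_1, ..., a_6; the period length is 6.
Hence the expansion of sqrt(2103) is a_0 = 45 followed by the repeating block 1, 6, 15, 6, 1, 90 (period 6).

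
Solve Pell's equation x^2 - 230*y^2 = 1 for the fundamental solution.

(x, y) = (91, 6)

First expand sqrt(230) as a continued fraction. With x_i = (sqrt(230) + m_i)/d_i and (m_0, d_0) = (0, 1): a_0 = floor(sqrt(230)) = 15, since 15^2 = 225 <= 230 < 256 = 16^2.
Iterate m_{i+1} = d_i*a_i - m_i, d_{i+1} = (230 - m_{i+1}^2)/d_i, a_{i+1} = floor((a_0 + m_{i+1})/d_{i+1}):
  m_1 = 1*15 - 0 = 15, d_1 = (230 - 15^2)/1 = 5/1 = 5, a_1 = floor((15 + 15)/5) = 6.
  m_2 = 5*6 - 15 = 15, d_2 = (230 - 15^2)/5 = 5/5 = 1, a_2 = floor((15 + 15)/1) = 30.
  m_3 = 1*30 - 15 = 15, d_3 = (230 - 15^2)/1 = 5/1 = 5: (m_3, d_3) = (m_1, d_1) = (15, 5), so from here the quotients repeat a_1, a_2; the period length is 2.
So sqrt(230) = [15; (6, 30)] with period length k = 2.
k is even, so the fundamental solution of x^2 - 230y^2 = 1 is (p_{k-1}, q_{k-1}) = (p_1, q_1); compute convergents through index 1.
Convergents (p_i = a_i*p_{i-1} + p_{i-2}, q_i = a_i*q_{i-1} + q_{i-2} with p_{-2}=0, p_{-1}=1, q_{-2}=1, q_{-1}=0):
  i=0: a_0=15, p_0 = 15*1 + 0 = 15, q_0 = 15*0 + 1 = 1.
  i=1: a_1=6, p_1 = 6*15 + 1 = 91, q_1 = 6*1 + 0 = 6.
Check: 91^2 - 230*6^2 = 8281 - 8280 = 1, so (x, y) = (91, 6) solves the equation, and by the theorem it is the least positive solution.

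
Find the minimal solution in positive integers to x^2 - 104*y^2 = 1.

First expand sqrt(104) as a continued fraction. With x_i = (sqrt(104) + m_i)/d_i and (m_0, d_0) = (0, 1): a_0 = floor(sqrt(104)) = 10, since 10^2 = 100 <= 104 < 121 = 11^2.
Iterate m_{i+1} = d_i*a_i - m_i, d_{i+1} = (104 - m_{i+1}^2)/d_i, a_{i+1} = floor((a_0 + m_{i+1})/d_{i+1}):
  m_1 = 1*10 - 0 = 10, d_1 = (104 - 10^2)/1 = 4/1 = 4, a_1 = floor((10 + 10)/4) = 5.
  m_2 = 4*5 - 10 = 10, d_2 = (104 - 10^2)/4 = 4/4 = 1, a_2 = floor((10 + 10)/1) = 20.
  m_3 = 1*20 - 10 = 10, d_3 = (104 - 10^2)/1 = 4/1 = 4: (m_3, d_3) = (m_1, d_1) = (10, 4), so from here the quotients repeat a_1, a_2; the period length is 2.
So sqrt(104) = [10; (5, 20)] with period length k = 2.
k is even, so the fundamental solution of x^2 - 104y^2 = 1 is (p_{k-1}, q_{k-1}) = (p_1, q_1); compute convergents through index 1.
Convergents (p_i = a_i*p_{i-1} + p_{i-2}, q_i = a_i*q_{i-1} + q_{i-2} with p_{-2}=0, p_{-1}=1, q_{-2}=1, q_{-1}=0):
  i=0: a_0=10, p_0 = 10*1 + 0 = 10, q_0 = 10*0 + 1 = 1.
  i=1: a_1=5, p_1 = 5*10 + 1 = 51, q_1 = 5*1 + 0 = 5.
Check: 51^2 - 104*5^2 = 2601 - 2600 = 1, so (x, y) = (51, 5) solves the equation, and by the theorem it is the least positive solution.

(x, y) = (51, 5)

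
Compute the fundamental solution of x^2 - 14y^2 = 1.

(x, y) = (15, 4)

First expand sqrt(14) as a continued fraction. With x_i = (sqrt(14) + m_i)/d_i and (m_0, d_0) = (0, 1): a_0 = floor(sqrt(14)) = 3, since 3^2 = 9 <= 14 < 16 = 4^2.
Iterate m_{i+1} = d_i*a_i - m_i, d_{i+1} = (14 - m_{i+1}^2)/d_i, a_{i+1} = floor((a_0 + m_{i+1})/d_{i+1}):
  m_1 = 1*3 - 0 = 3, d_1 = (14 - 3^2)/1 = 5/1 = 5, a_1 = floor((3 + 3)/5) = 1.
  m_2 = 5*1 - 3 = 2, d_2 = (14 - 2^2)/5 = 10/5 = 2, a_2 = floor((3 + 2)/2) = 2.
  m_3 = 2*2 - 2 = 2, d_3 = (14 - 2^2)/2 = 10/2 = 5, a_3 = floor((3 + 2)/5) = 1.
  m_4 = 5*1 - 2 = 3, d_4 = (14 - 3^2)/5 = 5/5 = 1, a_4 = floor((3 + 3)/1) = 6.
  m_5 = 1*6 - 3 = 3, d_5 = (14 - 3^2)/1 = 5/1 = 5: (m_5, d_5) = (m_1, d_1) = (3, 5), so from here the quotients repeat a_1, ..., a_4; the period length is 4.
So sqrt(14) = [3; (1, 2, 1, 6)] with period length k = 4.
k is even, so the fundamental solution of x^2 - 14y^2 = 1 is (p_{k-1}, q_{k-1}) = (p_3, q_3); compute convergents through index 3.
Convergents (p_i = a_i*p_{i-1} + p_{i-2}, q_i = a_i*q_{i-1} + q_{i-2} with p_{-2}=0, p_{-1}=1, q_{-2}=1, q_{-1}=0):
  i=0: a_0=3, p_0 = 3*1 + 0 = 3, q_0 = 3*0 + 1 = 1.
  i=1: a_1=1, p_1 = 1*3 + 1 = 4, q_1 = 1*1 + 0 = 1.
  i=2: a_2=2, p_2 = 2*4 + 3 = 11, q_2 = 2*1 + 1 = 3.
  i=3: a_3=1, p_3 = 1*11 + 4 = 15, q_3 = 1*3 + 1 = 4.
Check: 15^2 - 14*4^2 = 225 - 224 = 1, so (x, y) = (15, 4) solves the equation, and by the theorem it is the least positive solution.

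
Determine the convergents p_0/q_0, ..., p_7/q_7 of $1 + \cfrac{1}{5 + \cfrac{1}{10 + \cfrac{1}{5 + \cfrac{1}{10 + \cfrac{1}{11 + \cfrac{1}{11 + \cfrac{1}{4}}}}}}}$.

1/1, 6/5, 61/51, 311/260, 3171/2651, 35192/29421, 390283/326282, 1596324/1334549

Using the convergent recurrence p_i = a_i*p_{i-1} + p_{i-2}, q_i = a_i*q_{i-1} + q_{i-2} with p_{-2}=0, p_{-1}=1, q_{-2}=1, q_{-1}=0:
  i=0: a_0=1, p_0 = 1*1 + 0 = 1, q_0 = 1*0 + 1 = 1.
  i=1: a_1=5, p_1 = 5*1 + 1 = 6, q_1 = 5*1 + 0 = 5.
  i=2: a_2=10, p_2 = 10*6 + 1 = 61, q_2 = 10*5 + 1 = 51.
  i=3: a_3=5, p_3 = 5*61 + 6 = 311, q_3 = 5*51 + 5 = 260.
  i=4: a_4=10, p_4 = 10*311 + 61 = 3171, q_4 = 10*260 + 51 = 2651.
  i=5: a_5=11, p_5 = 11*3171 + 311 = 35192, q_5 = 11*2651 + 260 = 29421.
  i=6: a_6=11, p_6 = 11*35192 + 3171 = 390283, q_6 = 11*29421 + 2651 = 326282.
  i=7: a_7=4, p_7 = 4*390283 + 35192 = 1596324, q_7 = 4*326282 + 29421 = 1334549.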